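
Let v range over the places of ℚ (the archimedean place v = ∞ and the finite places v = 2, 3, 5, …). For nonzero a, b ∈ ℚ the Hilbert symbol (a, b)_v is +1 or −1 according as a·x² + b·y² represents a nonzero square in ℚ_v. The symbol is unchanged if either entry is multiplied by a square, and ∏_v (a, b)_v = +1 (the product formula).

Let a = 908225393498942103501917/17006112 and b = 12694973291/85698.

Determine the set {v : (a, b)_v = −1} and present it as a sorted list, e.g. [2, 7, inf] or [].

(a, b) ≡ (5434, 38038) mod (ℚ^×)²; places V = {2, 3, 7, 11, 13, 19, 23, 43, ∞}.
(a,b)_3: α=-12, u≡1; β=-4, v≡1 (mod 3); (1|3)=+1, (1|3)=+1; sign (−1)^0·+1^-4·+1^-12 = +1.
(a,b)_13: α=3, u≡7; β=1, v≡1 (mod 13); (7|13)=-1, (1|13)=+1; sign (−1)^0·-1^1·+1^3 = -1.
(a,b)_23: α=0, u≡16; β=-2, v≡11 (mod 23); (16|23)=+1, (11|23)=-1; sign (−1)^0·+1^-2·-1^0 = +1.
(a,b)_11: α=1, u≡10; β=1, v≡5 (mod 11); (10|11)=-1, (5|11)=+1; sign (−1)^1·-1^1·+1^1 = +1.
(a,b)_7: α=4, u≡4; β=1, v≡1 (mod 7); (4|7)=+1, (1|7)=+1; sign (−1)^0·+1^1·+1^4 = +1.
(a,b)_2: α=-5, β=-1; u≡5, v≡3 (mod 8); ε(u)ε(v)=0·1, αω(v)=-5·1, βω(u)=-1·1; sum ≡ 0  ⇒  +1.
(a,b)_19: α=5, u≡16; β=3, v≡5 (mod 19); (16|19)=+1, (5|19)=+1; sign (−1)^1·+1^3·+1^5 = -1.
(a,b)_43: α=6, u≡38; β=2, v≡37 (mod 43); (38|43)=+1, (37|43)=-1; sign (−1)^0·+1^2·-1^6 = +1.
(a,b)_∞: sgn(5434)=+, sgn(38038)=+, so +1.
Ram(5434, 38038) = {13, 19}; no ℚ_13-point on the conic.

[13, 19]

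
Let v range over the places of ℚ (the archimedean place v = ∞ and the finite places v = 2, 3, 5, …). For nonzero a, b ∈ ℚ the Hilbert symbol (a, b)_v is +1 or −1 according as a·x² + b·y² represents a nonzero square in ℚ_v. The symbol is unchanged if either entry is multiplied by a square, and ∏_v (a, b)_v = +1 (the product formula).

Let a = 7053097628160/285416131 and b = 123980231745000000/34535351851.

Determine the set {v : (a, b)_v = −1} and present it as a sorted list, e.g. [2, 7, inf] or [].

Mod squares: a ≡ 26390, b ≡ 13195. Check v ∈ {∞, 2, 3, 5, 7, 11, 13, 19, 23, 29}.
v=2: v_2(a)=9, v_2(b)=6; units ≡ 3, 3 (mod 8); ε·ε+αω+βω = 1·1+9·1+6·1 ≡ 0  ⇒  (a,b)_2 = +1.
v=11: a=11^-2·(≡3), b=11^-4·(≡10) mod 11; (3|11)=+1, (10|11)=-1; (−1)^{-2·-4·5}·(+1)^-4·(-1)^-2 = +1.
v=23: a=23^-2·(≡3), b=23^-2·(≡16) mod 23; (3|23)=+1, (16|23)=+1; (−1)^{-2·-2·11}·(+1)^-2·(+1)^-2 = +1.
v=3: a=3^6·(≡2), b=3^8·(≡1) mod 3; (2|3)=-1, (1|3)=+1; (−1)^{6·8·1}·(-1)^8·(+1)^6 = +1.
v=7: a=7^-3·(≡4), b=7^-3·(≡4) mod 7; (4|7)=+1, (4|7)=+1; (−1)^{-3·-3·3}·(+1)^-3·(+1)^-3 = -1.
v=29: a=29^1·(≡19), b=29^1·(≡28) mod 29; (19|29)=-1, (28|29)=+1; (−1)^{1·1·14}·(-1)^1·(+1)^1 = -1.
v=19: a=19^4·(≡12), b=19^4·(≡4) mod 19; (12|19)=-1, (4|19)=+1; (−1)^{4·4·9}·(-1)^4·(+1)^4 = +1.
v=5: a=5^1·(≡2), b=5^7·(≡1) mod 5; (2|5)=-1, (1|5)=+1; (−1)^{1·7·2}·(-1)^7·(+1)^1 = -1.
v=∞: 26390 > 0 and 13195 > 0  ⇒  (a,b)_∞ = +1.
v=13: a=13^-1·(≡7), b=13^-1·(≡9) mod 13; (7|13)=-1, (9|13)=+1; (−1)^{-1·-1·6}·(-1)^-1·(+1)^-1 = -1.
Ram(26390, 13195) = {5, 7, 13, 29}; no ℚ_5-point on the conic.

[5, 7, 13, 29]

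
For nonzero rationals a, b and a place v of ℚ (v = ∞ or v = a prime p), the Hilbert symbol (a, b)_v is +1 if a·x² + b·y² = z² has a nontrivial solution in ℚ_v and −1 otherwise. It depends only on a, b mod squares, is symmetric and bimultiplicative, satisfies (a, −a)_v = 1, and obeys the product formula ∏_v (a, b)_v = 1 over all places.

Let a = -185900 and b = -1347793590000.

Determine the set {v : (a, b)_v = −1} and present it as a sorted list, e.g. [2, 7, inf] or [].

Mod squares: a ≡ -11, b ≡ -39. Check v ∈ {∞, 2, 3, 5, 11, 13}.
v=11: a=11^1·(≡7), b=11^2·(≡3) mod 11; (7|11)=-1, (3|11)=+1; (−1)^{1·2·5}·(-1)^2·(+1)^1 = +1.
v=3: a=3^0·(≡1), b=3^1·(≡2) mod 3; (1|3)=+1, (2|3)=-1; (−1)^{0·1·1}·(+1)^1·(-1)^0 = +1.
v=5: a=5^2·(≡4), b=5^4·(≡1) mod 5; (4|5)=+1, (1|5)=+1; (−1)^{2·4·2}·(+1)^4·(+1)^2 = +1.
v=∞: -11 < 0 and -39 < 0  ⇒  (a,b)_∞ = -1.
v=2: v_2(a)=2, v_2(b)=4; units ≡ 5, 1 (mod 8); ε·ε+αω+βω = 0·0+2·0+4·1 ≡ 0  ⇒  (a,b)_2 = +1.
v=13: a=13^2·(≡5), b=13^5·(≡3) mod 13; (5|13)=-1, (3|13)=+1; (−1)^{2·5·6}·(-1)^5·(+1)^2 = -1.
|Ram(-11, -39)| = 2, even; anisotropic at {13, ∞}.

[13, inf]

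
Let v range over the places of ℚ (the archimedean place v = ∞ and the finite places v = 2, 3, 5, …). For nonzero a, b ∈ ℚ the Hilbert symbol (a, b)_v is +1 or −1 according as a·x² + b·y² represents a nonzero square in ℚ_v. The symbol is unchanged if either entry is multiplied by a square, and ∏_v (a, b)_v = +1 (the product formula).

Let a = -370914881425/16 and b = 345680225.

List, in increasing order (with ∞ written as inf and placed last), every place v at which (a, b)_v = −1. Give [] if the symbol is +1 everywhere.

[11, 23, 37, 41]

(a, b) ≡ (-14836595257, 13827209) mod (ℚ^×)²; places V = {2, 5, 11, 23, 29, 31, 37, 41, 43, ∞}.
(a,b)_2: α=-4, β=0; u≡7, v≡1 (mod 8); ε(u)ε(v)=1·0, αω(v)=-4·0, βω(u)=0·0; sum ≡ 0  ⇒  +1.
(a,b)_5: α=2, u≡3; β=2, v≡4 (mod 5); (3|5)=-1, (4|5)=+1; sign (−1)^0·-1^2·+1^2 = +1.
(a,b)_29: α=1, u≡18; β=0, v≡22 (mod 29); (18|29)=-1, (22|29)=+1; sign (−1)^0·-1^0·+1^1 = +1.
(a,b)_41: α=1, u≡4; β=1, v≡26 (mod 41); (4|41)=+1, (26|41)=-1; sign (−1)^0·+1^1·-1^1 = -1.
(a,b)_11: α=1, u≡4; β=1, v≡4 (mod 11); (4|11)=+1, (4|11)=+1; sign (−1)^1·+1^1·+1^1 = -1.
(a,b)_37: α=1, u≡33; β=0, v≡29 (mod 37); (33|37)=+1, (29|37)=-1; sign (−1)^0·+1^0·-1^1 = -1.
(a,b)_∞: sgn(-14836595257)=−, sgn(13827209)=+, so +1.
(a,b)_23: α=1, u≡9; β=1, v≡18 (mod 23); (9|23)=+1, (18|23)=+1; sign (−1)^1·+1^1·+1^1 = -1.
(a,b)_43: α=1, u≡12; β=1, v≡10 (mod 43); (12|43)=-1, (10|43)=+1; sign (−1)^1·-1^1·+1^1 = +1.
(a,b)_31: α=1, u≡28; β=1, v≡27 (mod 31); (28|31)=+1, (27|31)=-1; sign (−1)^1·+1^1·-1^1 = +1.
|Ram(-14836595257, 13827209)| = 4, even; anisotropic at {11, 23, 37, 41}.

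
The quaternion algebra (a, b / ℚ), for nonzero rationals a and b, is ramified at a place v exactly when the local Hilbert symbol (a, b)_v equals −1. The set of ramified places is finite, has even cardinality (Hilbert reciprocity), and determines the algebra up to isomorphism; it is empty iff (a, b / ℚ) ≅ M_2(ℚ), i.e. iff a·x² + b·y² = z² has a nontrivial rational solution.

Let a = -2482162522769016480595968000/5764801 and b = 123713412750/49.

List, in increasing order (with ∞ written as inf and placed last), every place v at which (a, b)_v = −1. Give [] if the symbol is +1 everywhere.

Mod squares: a ≡ -870, b ≡ 653790. Check v ∈ {∞, 2, 3, 5, 7, 19, 29, 31, 37}.
v=3: a=3^5·(≡1), b=3^3·(≡1) mod 3; (1|3)=+1, (1|3)=+1; (−1)^{5·3·1}·(+1)^3·(+1)^5 = -1.
v=31: a=31^2·(≡3), b=31^1·(≡4) mod 31; (3|31)=-1, (4|31)=+1; (−1)^{2·1·15}·(-1)^1·(+1)^2 = -1.
v=29: a=29^5·(≡4), b=29^2·(≡27) mod 29; (4|29)=+1, (27|29)=-1; (−1)^{5·2·14}·(+1)^2·(-1)^5 = -1.
v=∞: -870 < 0 and 653790 > 0  ⇒  (a,b)_∞ = +1.
v=37: a=37^2·(≡14), b=37^1·(≡3) mod 37; (14|37)=-1, (3|37)=+1; (−1)^{2·1·18}·(-1)^1·(+1)^2 = -1.
v=2: v_2(a)=23, v_2(b)=1; units ≡ 5, 7 (mod 8); ε·ε+αω+βω = 0·1+23·0+1·1 ≡ 1  ⇒  (a,b)_2 = -1.
v=19: a=19^2·(≡6), b=19^1·(≡9) mod 19; (6|19)=+1, (9|19)=+1; (−1)^{2·1·9}·(+1)^1·(+1)^2 = +1.
v=7: a=7^-8·(≡3), b=7^-2·(≡4) mod 7; (3|7)=-1, (4|7)=+1; (−1)^{-8·-2·3}·(-1)^-2·(+1)^-8 = +1.
v=5: a=5^3·(≡1), b=5^3·(≡3) mod 5; (1|5)=+1, (3|5)=-1; (−1)^{3·3·2}·(+1)^3·(-1)^3 = -1.
Ram(-870, 653790) = {2, 3, 5, 29, 31, 37}; no ℚ_2-point on the conic.

[2, 3, 5, 29, 31, 37]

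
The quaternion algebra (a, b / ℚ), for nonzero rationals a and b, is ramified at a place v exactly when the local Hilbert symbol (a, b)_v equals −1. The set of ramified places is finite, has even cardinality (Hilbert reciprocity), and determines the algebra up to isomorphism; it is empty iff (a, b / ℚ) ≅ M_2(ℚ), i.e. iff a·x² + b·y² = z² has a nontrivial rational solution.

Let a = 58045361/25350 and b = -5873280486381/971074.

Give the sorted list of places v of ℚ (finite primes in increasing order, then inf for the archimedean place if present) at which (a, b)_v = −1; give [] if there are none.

[2, 11]

(a, b) ≡ (1254, -490314) mod (ℚ^×)²; places V = {2, 3, 5, 7, 11, 13, 17, 19, 23, 31, ∞}.
(a,b)_3: α=-1, u≡1; β=3, v≡2 (mod 3); (1|3)=+1, (2|3)=-1; sign (−1)^1·+1^3·-1^-1 = +1.
(a,b)_2: α=-1, β=-1; u≡3, v≡3 (mod 8); ε(u)ε(v)=1·1, αω(v)=-1·1, βω(u)=-1·1; sum ≡ 1  ⇒  -1.
(a,b)_31: α=2, u≡10; β=4, v≡11 (mod 31); (10|31)=+1, (11|31)=-1; sign (−1)^0·+1^4·-1^2 = +1.
(a,b)_11: α=1, u≡5; β=1, v≡9 (mod 11); (5|11)=+1, (9|11)=+1; sign (−1)^1·+1^1·+1^1 = -1.
(a,b)_∞: sgn(1254)=+, sgn(-490314)=−, so +1.
(a,b)_7: α=0, u≡1; β=2, v≡1 (mod 7); (1|7)=+1, (1|7)=+1; sign (−1)^0·+1^2·+1^0 = +1.
(a,b)_13: α=-2, u≡7; β=-4, v≡7 (mod 13); (7|13)=-1, (7|13)=-1; sign (−1)^0·-1^-4·-1^-2 = +1.
(a,b)_23: α=0, u≡2; β=1, v≡13 (mod 23); (2|23)=+1, (13|23)=+1; sign (−1)^0·+1^1·+1^0 = +1.
(a,b)_17: α=2, u≡15; β=-1, v≡7 (mod 17); (15|17)=+1, (7|17)=-1; sign (−1)^0·+1^-1·-1^2 = +1.
(a,b)_5: α=-2, u≡4; β=0, v≡1 (mod 5); (4|5)=+1, (1|5)=+1; sign (−1)^0·+1^0·+1^-2 = +1.
(a,b)_19: α=1, u≡7; β=1, v≡3 (mod 19); (7|19)=+1, (3|19)=-1; sign (−1)^1·+1^1·-1^1 = +1.
Ram(1254, -490314) = {2, 11}; no ℚ_2-point on the conic.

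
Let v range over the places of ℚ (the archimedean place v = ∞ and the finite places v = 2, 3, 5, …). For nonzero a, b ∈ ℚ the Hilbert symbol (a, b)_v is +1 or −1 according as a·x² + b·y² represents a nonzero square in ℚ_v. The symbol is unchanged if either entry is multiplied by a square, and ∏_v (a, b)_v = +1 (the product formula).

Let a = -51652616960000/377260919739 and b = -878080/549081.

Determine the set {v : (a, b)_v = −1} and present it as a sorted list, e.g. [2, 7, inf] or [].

Mod squares: a ≡ -154, b ≡ -70. Check v ∈ {∞, 2, 3, 5, 7, 11, 13, 19}.
v=7: a=7^9·(≡5), b=7^3·(≡2) mod 7; (5|7)=-1, (2|7)=+1; (−1)^{9·3·3}·(-1)^3·(+1)^9 = +1.
v=3: a=3^-6·(≡2), b=3^-2·(≡2) mod 3; (2|3)=-1, (2|3)=-1; (−1)^{-6·-2·1}·(-1)^-2·(-1)^-6 = +1.
v=2: v_2(a)=11, v_2(b)=9; units ≡ 3, 5 (mod 8); ε·ε+αω+βω = 1·0+11·1+9·1 ≡ 0  ⇒  (a,b)_2 = +1.
v=13: a=13^0·(≡11), b=13^-2·(≡8) mod 13; (11|13)=-1, (8|13)=-1; (−1)^{0·-2·6}·(-1)^-2·(-1)^0 = +1.
v=∞: -154 < 0 and -70 < 0  ⇒  (a,b)_∞ = -1.
v=5: a=5^4·(≡1), b=5^1·(≡4) mod 5; (1|5)=+1, (4|5)=+1; (−1)^{4·1·2}·(+1)^1·(+1)^4 = +1.
v=11: a=11^-1·(≡6), b=11^0·(≡10) mod 11; (6|11)=-1, (10|11)=-1; (−1)^{-1·0·5}·(-1)^0·(-1)^-1 = -1.
v=19: a=19^-6·(≡11), b=19^-2·(≡5) mod 19; (11|19)=+1, (5|19)=+1; (−1)^{-6·-2·9}·(+1)^-2·(+1)^-6 = +1.
Ram(-154, -70) = {11, ∞}; no ℚ_11-point on the conic.

[11, inf]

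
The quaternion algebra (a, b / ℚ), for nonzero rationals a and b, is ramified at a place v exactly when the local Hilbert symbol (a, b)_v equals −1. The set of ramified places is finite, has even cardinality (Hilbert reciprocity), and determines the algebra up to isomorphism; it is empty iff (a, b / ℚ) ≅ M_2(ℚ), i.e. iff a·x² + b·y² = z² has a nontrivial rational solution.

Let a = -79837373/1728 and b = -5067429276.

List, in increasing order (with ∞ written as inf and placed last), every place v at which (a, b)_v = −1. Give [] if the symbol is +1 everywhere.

[7, 13, 19, 23, 37, inf]

Mod squares: a ≡ -16359, b ≡ -25854231. Check v ∈ {∞, 2, 3, 7, 11, 13, 19, 23, 37, 41}.
v=3: a=3^-3·(≡1), b=3^1·(≡2) mod 3; (1|3)=+1, (2|3)=-1; (−1)^{-3·1·1}·(+1)^1·(-1)^-3 = +1.
v=∞: -16359 < 0 and -25854231 < 0  ⇒  (a,b)_∞ = -1.
v=41: a=41^1·(≡7), b=41^1·(≡17) mod 41; (7|41)=-1, (17|41)=-1; (−1)^{1·1·20}·(-1)^1·(-1)^1 = +1.
v=37: a=37^0·(≡23), b=37^1·(≡24) mod 37; (23|37)=-1, (24|37)=-1; (−1)^{0·1·18}·(-1)^1·(-1)^0 = -1.
v=19: a=19^1·(≡3), b=19^1·(≡15) mod 19; (3|19)=-1, (15|19)=-1; (−1)^{1·1·9}·(-1)^1·(-1)^1 = -1.
v=11: a=11^4·(≡3), b=11^0·(≡3) mod 11; (3|11)=+1, (3|11)=+1; (−1)^{4·0·5}·(+1)^0·(+1)^4 = +1.
v=2: v_2(a)=-6, v_2(b)=2; units ≡ 1, 1 (mod 8); ε·ε+αω+βω = 0·0+-6·0+2·0 ≡ 0  ⇒  (a,b)_2 = +1.
v=23: a=23^0·(≡22), b=23^1·(≡14) mod 23; (22|23)=-1, (14|23)=-1; (−1)^{0·1·11}·(-1)^1·(-1)^0 = -1.
v=13: a=13^0·(≡5), b=13^1·(≡5) mod 13; (5|13)=-1, (5|13)=-1; (−1)^{0·1·6}·(-1)^1·(-1)^0 = -1.
v=7: a=7^1·(≡1), b=7^2·(≡5) mod 7; (1|7)=+1, (5|7)=-1; (−1)^{1·2·3}·(+1)^2·(-1)^1 = -1.
|Ram(-16359, -25854231)| = 6, even; anisotropic at {7, 13, 19, 23, 37, ∞}.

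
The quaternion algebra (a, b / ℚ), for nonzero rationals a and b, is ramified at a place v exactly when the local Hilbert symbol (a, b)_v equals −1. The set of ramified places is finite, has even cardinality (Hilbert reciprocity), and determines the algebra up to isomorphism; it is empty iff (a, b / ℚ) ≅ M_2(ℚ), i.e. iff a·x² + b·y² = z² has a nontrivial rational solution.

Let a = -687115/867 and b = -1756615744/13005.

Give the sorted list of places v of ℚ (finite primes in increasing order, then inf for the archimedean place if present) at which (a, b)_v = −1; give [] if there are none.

[2, 11, 13, inf]

(a, b) ≡ (-2145, -5) mod (ℚ^×)²; places V = {2, 3, 5, 11, 13, 17, 31, ∞}.
(a,b)_3: α=-1, u≡2; β=-2, v≡1 (mod 3); (2|3)=-1, (1|3)=+1; sign (−1)^0·-1^-2·+1^-1 = +1.
(a,b)_∞: sgn(-2145)=−, sgn(-5)=−, so -1.
(a,b)_31: α=2, u≡2; β=2, v≡22 (mod 31); (2|31)=+1, (22|31)=-1; sign (−1)^0·+1^2·-1^2 = +1.
(a,b)_5: α=1, u≡1; β=-1, v≡1 (mod 5); (1|5)=+1, (1|5)=+1; sign (−1)^0·+1^-1·+1^1 = +1.
(a,b)_2: α=0, β=6; u≡7, v≡3 (mod 8); ε(u)ε(v)=1·1, αω(v)=0·1, βω(u)=6·0; sum ≡ 1  ⇒  -1.
(a,b)_17: α=-2, u≡14; β=-2, v≡11 (mod 17); (14|17)=-1, (11|17)=-1; sign (−1)^0·-1^-2·-1^-2 = +1.
(a,b)_11: α=1, u≡9; β=0, v≡6 (mod 11); (9|11)=+1, (6|11)=-1; sign (−1)^0·+1^0·-1^1 = -1.
(a,b)_13: α=1, u≡9; β=4, v≡5 (mod 13); (9|13)=+1, (5|13)=-1; sign (−1)^0·+1^4·-1^1 = -1.
Ram(-2145, -5) = {2, 11, 13, ∞}; no ℚ_2-point on the conic.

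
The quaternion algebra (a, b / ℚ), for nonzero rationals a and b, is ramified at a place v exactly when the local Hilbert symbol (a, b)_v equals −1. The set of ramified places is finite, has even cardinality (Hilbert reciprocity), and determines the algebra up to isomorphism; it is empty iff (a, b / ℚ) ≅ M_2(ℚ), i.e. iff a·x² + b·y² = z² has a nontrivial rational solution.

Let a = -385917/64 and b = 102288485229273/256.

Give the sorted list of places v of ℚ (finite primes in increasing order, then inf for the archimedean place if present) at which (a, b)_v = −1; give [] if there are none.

[23, 29]

(a, b) ≡ (-385917, 17802897) mod (ℚ^×)²; places V = {2, 3, 7, 17, 23, 29, 31, 41, 47, ∞}.
(a,b)_∞: sgn(-385917)=−, sgn(17802897)=+, so +1.
(a,b)_2: α=-6, β=-8; u≡3, v≡1 (mod 8); ε(u)ε(v)=1·0, αω(v)=-6·0, βω(u)=-8·1; sum ≡ 0  ⇒  +1.
(a,b)_7: α=1, u≡1; β=1, v≡5 (mod 7); (1|7)=+1, (5|7)=-1; sign (−1)^1·+1^1·-1^1 = +1.
(a,b)_17: α=1, u≡10; β=2, v≡15 (mod 17); (10|17)=-1, (15|17)=+1; sign (−1)^0·-1^2·+1^1 = +1.
(a,b)_31: α=0, u≡1; β=1, v≡26 (mod 31); (1|31)=+1, (26|31)=-1; sign (−1)^0·+1^1·-1^0 = +1.
(a,b)_3: α=1, u≡1; β=3, v≡2 (mod 3); (1|3)=+1, (2|3)=-1; sign (−1)^1·+1^3·-1^1 = +1.
(a,b)_41: α=0, u≡31; β=1, v≡3 (mod 41); (31|41)=+1, (3|41)=-1; sign (−1)^0·+1^1·-1^0 = +1.
(a,b)_23: α=1, u≡7; β=1, v≡21 (mod 23); (7|23)=-1, (21|23)=-1; sign (−1)^1·-1^1·-1^1 = -1.
(a,b)_29: α=0, u≡17; β=1, v≡15 (mod 29); (17|29)=-1, (15|29)=-1; sign (−1)^0·-1^1·-1^0 = -1.
(a,b)_47: α=1, u≡34; β=2, v≡6 (mod 47); (34|47)=+1, (6|47)=+1; sign (−1)^0·+1^2·+1^1 = +1.
(-385917, 17802897 / ℚ) ramifies at {23, 29}: a division algebra.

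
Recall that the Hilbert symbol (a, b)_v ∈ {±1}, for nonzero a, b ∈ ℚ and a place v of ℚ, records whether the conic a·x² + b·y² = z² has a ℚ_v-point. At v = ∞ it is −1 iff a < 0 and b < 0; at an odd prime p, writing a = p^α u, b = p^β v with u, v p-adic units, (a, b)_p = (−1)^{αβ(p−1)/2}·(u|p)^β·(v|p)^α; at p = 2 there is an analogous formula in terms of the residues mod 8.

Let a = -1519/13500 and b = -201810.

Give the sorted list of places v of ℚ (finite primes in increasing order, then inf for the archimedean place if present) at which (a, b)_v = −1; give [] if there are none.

(a, b) ≡ (-465, -210) mod (ℚ^×)²; places V = {2, 3, 5, 7, 31, ∞}.
(a,b)_∞: sgn(-465)=−, sgn(-210)=−, so -1.
(a,b)_2: α=-2, β=1; u≡7, v≡7 (mod 8); ε(u)ε(v)=1·1, αω(v)=-2·0, βω(u)=1·0; sum ≡ 1  ⇒  -1.
(a,b)_3: α=-3, u≡1; β=1, v≡2 (mod 3); (1|3)=+1, (2|3)=-1; sign (−1)^1·+1^1·-1^-3 = +1.
(a,b)_31: α=1, u≡5; β=2, v≡7 (mod 31); (5|31)=+1, (7|31)=+1; sign (−1)^0·+1^2·+1^1 = +1.
(a,b)_7: α=2, u≡1; β=1, v≡3 (mod 7); (1|7)=+1, (3|7)=-1; sign (−1)^0·+1^1·-1^2 = +1.
(a,b)_5: α=-3, u≡2; β=1, v≡3 (mod 5); (2|5)=-1, (3|5)=-1; sign (−1)^0·-1^1·-1^-3 = +1.
Ram(-465, -210) = {2, ∞}; no ℚ_2-point on the conic.

[2, inf]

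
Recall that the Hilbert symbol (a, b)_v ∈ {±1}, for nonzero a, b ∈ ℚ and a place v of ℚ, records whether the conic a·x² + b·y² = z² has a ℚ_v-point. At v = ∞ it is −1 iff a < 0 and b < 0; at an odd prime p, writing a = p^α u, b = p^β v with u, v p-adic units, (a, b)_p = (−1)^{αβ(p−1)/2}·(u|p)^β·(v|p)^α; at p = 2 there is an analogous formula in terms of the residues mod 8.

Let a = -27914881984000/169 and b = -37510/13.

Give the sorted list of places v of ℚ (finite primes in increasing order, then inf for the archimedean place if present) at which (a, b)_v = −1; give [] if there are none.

Mod squares: a ≡ -310, b ≡ -4030. Check v ∈ {∞, 2, 5, 11, 13, 31}.
v=5: a=5^3·(≡2), b=5^1·(≡1) mod 5; (2|5)=-1, (1|5)=+1; (−1)^{3·1·2}·(-1)^1·(+1)^3 = -1.
v=31: a=31^3·(≡3), b=31^1·(≡19) mod 31; (3|31)=-1, (19|31)=+1; (−1)^{3·1·15}·(-1)^1·(+1)^3 = +1.
v=13: a=13^-2·(≡2), b=13^-1·(≡8) mod 13; (2|13)=-1, (8|13)=-1; (−1)^{-2·-1·6}·(-1)^-1·(-1)^-2 = -1.
v=2: v_2(a)=9, v_2(b)=1; units ≡ 5, 1 (mod 8); ε·ε+αω+βω = 0·0+9·0+1·1 ≡ 1  ⇒  (a,b)_2 = -1.
v=∞: -310 < 0 and -4030 < 0  ⇒  (a,b)_∞ = -1.
v=11: a=11^4·(≡4), b=11^2·(≡10) mod 11; (4|11)=+1, (10|11)=-1; (−1)^{4·2·5}·(+1)^2·(-1)^4 = +1.
Ram(-310, -4030) = {2, 5, 13, ∞}; no ℚ_2-point on the conic.

[2, 5, 13, inf]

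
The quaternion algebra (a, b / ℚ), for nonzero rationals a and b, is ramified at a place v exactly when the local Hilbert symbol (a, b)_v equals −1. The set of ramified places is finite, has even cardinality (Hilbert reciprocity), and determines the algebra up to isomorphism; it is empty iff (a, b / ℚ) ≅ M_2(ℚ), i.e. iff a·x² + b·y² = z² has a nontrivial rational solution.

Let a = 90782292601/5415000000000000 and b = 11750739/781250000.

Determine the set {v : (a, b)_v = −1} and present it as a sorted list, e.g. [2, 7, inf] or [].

[2, 5]

(a, b) ≡ (15, 7095) mod (ℚ^×)²; places V = {2, 3, 5, 7, 11, 13, 19, 43, ∞}.
(a,b)_7: α=4, u≡4; β=2, v≡2 (mod 7); (4|7)=+1, (2|7)=+1; sign (−1)^0·+1^2·+1^4 = +1.
(a,b)_43: α=2, u≡17; β=1, v≡31 (mod 43); (17|43)=+1, (31|43)=+1; sign (−1)^0·+1^1·+1^2 = +1.
(a,b)_3: α=-1, u≡2; β=1, v≡1 (mod 3); (2|3)=-1, (1|3)=+1; sign (−1)^1·-1^1·+1^-1 = +1.
(a,b)_11: α=2, u≡4; β=1, v≡2 (mod 11); (4|11)=+1, (2|11)=-1; sign (−1)^0·+1^1·-1^2 = +1.
(a,b)_∞: sgn(15)=+, sgn(7095)=+, so +1.
(a,b)_5: α=-13, u≡2; β=-11, v≡4 (mod 5); (2|5)=-1, (4|5)=+1; sign (−1)^0·-1^-11·+1^-13 = -1.
(a,b)_19: α=-2, u≡2; β=0, v≡18 (mod 19); (2|19)=-1, (18|19)=-1; sign (−1)^0·-1^0·-1^-2 = +1.
(a,b)_2: α=-12, β=-4; u≡7, v≡7 (mod 8); ε(u)ε(v)=1·1, αω(v)=-12·0, βω(u)=-4·0; sum ≡ 1  ⇒  -1.
(a,b)_13: α=2, u≡8; β=2, v≡3 (mod 13); (8|13)=-1, (3|13)=+1; sign (−1)^0·-1^2·+1^2 = +1.
|Ram(15, 7095)| = 2, even; anisotropic at {2, 5}.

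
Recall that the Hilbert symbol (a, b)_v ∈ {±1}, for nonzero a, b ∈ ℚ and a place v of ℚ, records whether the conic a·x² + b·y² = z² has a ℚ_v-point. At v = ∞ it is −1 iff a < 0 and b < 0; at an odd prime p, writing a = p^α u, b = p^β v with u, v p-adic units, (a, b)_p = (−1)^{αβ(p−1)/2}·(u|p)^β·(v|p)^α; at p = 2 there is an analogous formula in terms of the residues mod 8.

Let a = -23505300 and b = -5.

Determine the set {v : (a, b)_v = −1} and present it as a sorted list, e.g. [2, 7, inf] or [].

Mod squares: a ≡ -533, b ≡ -5. Check v ∈ {∞, 2, 3, 5, 7, 13, 41}.
v=3: a=3^2·(≡1), b=3^0·(≡1) mod 3; (1|3)=+1, (1|3)=+1; (−1)^{2·0·1}·(+1)^0·(+1)^2 = +1.
v=7: a=7^2·(≡3), b=7^0·(≡2) mod 7; (3|7)=-1, (2|7)=+1; (−1)^{2·0·3}·(-1)^0·(+1)^2 = +1.
v=41: a=41^1·(≡3), b=41^0·(≡36) mod 41; (3|41)=-1, (36|41)=+1; (−1)^{1·0·20}·(-1)^0·(+1)^1 = +1.
v=2: v_2(a)=2, v_2(b)=0; units ≡ 3, 3 (mod 8); ε·ε+αω+βω = 1·1+2·1+0·1 ≡ 1  ⇒  (a,b)_2 = -1.
v=5: a=5^2·(≡3), b=5^1·(≡4) mod 5; (3|5)=-1, (4|5)=+1; (−1)^{2·1·2}·(-1)^1·(+1)^2 = -1.
v=∞: -533 < 0 and -5 < 0  ⇒  (a,b)_∞ = -1.
v=13: a=13^1·(≡5), b=13^0·(≡8) mod 13; (5|13)=-1, (8|13)=-1; (−1)^{1·0·6}·(-1)^0·(-1)^1 = -1.
(-533, -5 / ℚ) ramifies at {2, 5, 13, ∞}: a division algebra.

[2, 5, 13, inf]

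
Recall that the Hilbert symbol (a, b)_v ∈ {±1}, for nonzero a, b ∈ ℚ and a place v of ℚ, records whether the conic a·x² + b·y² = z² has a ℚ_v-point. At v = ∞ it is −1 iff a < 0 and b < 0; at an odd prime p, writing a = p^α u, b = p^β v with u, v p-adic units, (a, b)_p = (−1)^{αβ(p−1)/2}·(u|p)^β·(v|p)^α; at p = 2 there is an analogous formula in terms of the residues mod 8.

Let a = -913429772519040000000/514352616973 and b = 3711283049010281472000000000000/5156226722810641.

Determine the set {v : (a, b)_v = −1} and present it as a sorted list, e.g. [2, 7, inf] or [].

[2, 5, 7, 13]

(a, b) ≡ (-130, 7) mod (ℚ^×)²; places V = {2, 3, 5, 7, 13, 19, 29, 43, ∞}.
(a,b)_29: α=-2, u≡10; β=-2, v≡24 (mod 29); (10|29)=-1, (24|29)=+1; sign (−1)^0·-1^-2·+1^-2 = +1.
(a,b)_5: α=7, u≡1; β=12, v≡2 (mod 5); (1|5)=+1, (2|5)=-1; sign (−1)^0·+1^12·-1^7 = -1.
(a,b)_19: α=-6, u≡12; β=-10, v≡16 (mod 19); (12|19)=-1, (16|19)=+1; sign (−1)^0·-1^-10·+1^-6 = +1.
(a,b)_43: α=2, u≡39; β=0, v≡28 (mod 43); (39|43)=-1, (28|43)=-1; sign (−1)^0·-1^0·-1^2 = +1.
(a,b)_2: α=13, β=22; u≡7, v≡7 (mod 8); ε(u)ε(v)=1·1, αω(v)=13·0, βω(u)=22·0; sum ≡ 1  ⇒  -1.
(a,b)_∞: sgn(-130)=−, sgn(7)=+, so +1.
(a,b)_13: α=-1, u≡4; β=2, v≡8 (mod 13); (4|13)=+1, (8|13)=-1; sign (−1)^0·+1^2·-1^-1 = -1.
(a,b)_7: α=6, u≡6; β=9, v≡1 (mod 7); (6|7)=-1, (1|7)=+1; sign (−1)^0·-1^9·+1^6 = -1.
(a,b)_3: α=8, u≡2; β=12, v≡1 (mod 3); (2|3)=-1, (1|3)=+1; sign (−1)^0·-1^12·+1^8 = +1.
|Ram(-130, 7)| = 4, even; anisotropic at {2, 5, 7, 13}.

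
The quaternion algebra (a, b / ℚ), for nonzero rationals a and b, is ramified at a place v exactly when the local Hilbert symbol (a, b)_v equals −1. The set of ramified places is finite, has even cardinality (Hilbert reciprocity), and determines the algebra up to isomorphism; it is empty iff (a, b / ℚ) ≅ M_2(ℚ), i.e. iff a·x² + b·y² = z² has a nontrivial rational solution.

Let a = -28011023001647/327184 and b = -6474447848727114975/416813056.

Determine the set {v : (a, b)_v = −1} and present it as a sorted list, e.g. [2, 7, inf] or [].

(a, b) ≡ (-287, -32759) mod (ℚ^×)²; places V = {2, 3, 5, 7, 11, 13, 17, 23, 29, 41, 47, ∞}.
(a,b)_3: α=0, u≡1; β=4, v≡1 (mod 3); (1|3)=+1, (1|3)=+1; sign (−1)^0·+1^4·+1^0 = +1.
(a,b)_23: α=2, u≡3; β=2, v≡2 (mod 23); (3|23)=+1, (2|23)=+1; sign (−1)^0·+1^2·+1^2 = +1.
(a,b)_47: α=2, u≡4; β=3, v≡25 (mod 47); (4|47)=+1, (25|47)=+1; sign (−1)^0·+1^3·+1^2 = +1.
(a,b)_29: α=0, u≡3; β=-2, v≡3 (mod 29); (3|29)=-1, (3|29)=-1; sign (−1)^0·-1^-2·-1^0 = +1.
(a,b)_11: α=-2, u≡2; β=-2, v≡2 (mod 11); (2|11)=-1, (2|11)=-1; sign (−1)^0·-1^-2·-1^-2 = +1.
(a,b)_5: α=0, u≡2; β=2, v≡1 (mod 5); (2|5)=-1, (1|5)=+1; sign (−1)^0·-1^2·+1^0 = +1.
(a,b)_13: α=-2, u≡10; β=0, v≡10 (mod 13); (10|13)=+1, (10|13)=+1; sign (−1)^0·+1^0·+1^-2 = +1.
(a,b)_2: α=-4, β=-12; u≡1, v≡1 (mod 8); ε(u)ε(v)=0·0, αω(v)=-4·0, βω(u)=-12·0; sum ≡ 0  ⇒  +1.
(a,b)_∞: sgn(-287)=−, sgn(-32759)=−, so -1.
(a,b)_41: α=1, u≡24; β=1, v≡37 (mod 41); (24|41)=-1, (37|41)=+1; sign (−1)^0·-1^1·+1^1 = -1.
(a,b)_17: α=4, u≡15; β=5, v≡7 (mod 17); (15|17)=+1, (7|17)=-1; sign (−1)^0·+1^5·-1^4 = +1.
(a,b)_7: α=1, u≡2; β=0, v≡1 (mod 7); (2|7)=+1, (1|7)=+1; sign (−1)^0·+1^0·+1^1 = +1.
(-287, -32759 / ℚ) ramifies at {41, ∞}: a division algebra.

[41, inf]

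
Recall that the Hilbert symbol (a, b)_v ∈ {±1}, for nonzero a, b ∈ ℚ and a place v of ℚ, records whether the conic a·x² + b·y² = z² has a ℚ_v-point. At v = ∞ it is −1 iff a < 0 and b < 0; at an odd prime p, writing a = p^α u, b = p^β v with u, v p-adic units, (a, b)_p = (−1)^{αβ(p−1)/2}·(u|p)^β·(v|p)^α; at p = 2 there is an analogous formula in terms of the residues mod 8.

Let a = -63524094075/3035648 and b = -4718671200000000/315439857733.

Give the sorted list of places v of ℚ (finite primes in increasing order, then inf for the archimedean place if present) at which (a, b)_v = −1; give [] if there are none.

[2, inf]

Mod squares: a ≡ -806, b ≡ -23374. Check v ∈ {∞, 2, 3, 5, 7, 11, 13, 17, 29, 31}.
v=11: a=11^-2·(≡8), b=11^-2·(≡1) mod 11; (8|11)=-1, (1|11)=+1; (−1)^{-2·-2·5}·(-1)^-2·(+1)^-2 = +1.
v=17: a=17^0·(≡11), b=17^-4·(≡8) mod 17; (11|17)=-1, (8|17)=+1; (−1)^{0·-4·8}·(-1)^-4·(+1)^0 = +1.
v=5: a=5^2·(≡4), b=5^8·(≡1) mod 5; (4|5)=+1, (1|5)=+1; (−1)^{2·8·2}·(+1)^8·(+1)^2 = +1.
v=2: v_2(a)=-9, v_2(b)=11; units ≡ 5, 1 (mod 8); ε·ε+αω+βω = 0·0+-9·0+11·1 ≡ 1  ⇒  (a,b)_2 = -1.
v=31: a=31^3·(≡18), b=31^1·(≡12) mod 31; (18|31)=+1, (12|31)=-1; (−1)^{3·1·15}·(+1)^1·(-1)^3 = +1.
v=7: a=7^-2·(≡3), b=7^-4·(≡5) mod 7; (3|7)=-1, (5|7)=-1; (−1)^{-2·-4·3}·(-1)^-4·(-1)^-2 = +1.
v=13: a=13^1·(≡4), b=13^-1·(≡9) mod 13; (4|13)=+1, (9|13)=+1; (−1)^{1·-1·6}·(+1)^-1·(+1)^1 = +1.
v=3: a=3^8·(≡1), b=3^8·(≡2) mod 3; (1|3)=+1, (2|3)=-1; (−1)^{8·8·1}·(+1)^8·(-1)^8 = +1.
v=∞: -806 < 0 and -23374 < 0  ⇒  (a,b)_∞ = -1.
v=29: a=29^0·(≡24), b=29^1·(≡28) mod 29; (24|29)=+1, (28|29)=+1; (−1)^{0·1·14}·(+1)^1·(+1)^0 = +1.
|Ram(-806, -23374)| = 2, even; anisotropic at {2, ∞}.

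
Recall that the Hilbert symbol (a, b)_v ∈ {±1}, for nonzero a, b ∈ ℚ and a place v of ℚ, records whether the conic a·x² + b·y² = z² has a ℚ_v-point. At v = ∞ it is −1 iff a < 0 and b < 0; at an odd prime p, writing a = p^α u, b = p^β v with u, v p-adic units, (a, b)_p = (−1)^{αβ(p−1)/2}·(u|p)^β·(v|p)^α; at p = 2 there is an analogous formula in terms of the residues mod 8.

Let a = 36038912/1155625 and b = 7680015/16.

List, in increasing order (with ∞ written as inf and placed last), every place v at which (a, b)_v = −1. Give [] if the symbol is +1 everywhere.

[5, 17]

(a, b) ≡ (17, 215) mod (ℚ^×)²; places V = {2, 3, 5, 7, 13, 17, 43, ∞}.
(a,b)_3: α=0, u≡2; β=6, v≡2 (mod 3); (2|3)=-1, (2|3)=-1; sign (−1)^0·-1^6·-1^0 = +1.
(a,b)_13: α=2, u≡3; β=0, v≡6 (mod 13); (3|13)=+1, (6|13)=-1; sign (−1)^0·+1^0·-1^2 = +1.
(a,b)_43: α=-2, u≡21; β=1, v≡7 (mod 43); (21|43)=+1, (7|43)=-1; sign (−1)^0·+1^1·-1^-2 = +1.
(a,b)_17: α=1, u≡15; β=0, v≡7 (mod 17); (15|17)=+1, (7|17)=-1; sign (−1)^0·+1^0·-1^1 = -1.
(a,b)_7: α=2, u≡6; β=2, v≡6 (mod 7); (6|7)=-1, (6|7)=-1; sign (−1)^0·-1^2·-1^2 = +1.
(a,b)_∞: sgn(17)=+, sgn(215)=+, so +1.
(a,b)_5: α=-4, u≡3; β=1, v≡3 (mod 5); (3|5)=-1, (3|5)=-1; sign (−1)^0·-1^1·-1^-4 = -1.
(a,b)_2: α=8, β=-4; u≡1, v≡7 (mod 8); ε(u)ε(v)=0·1, αω(v)=8·0, βω(u)=-4·0; sum ≡ 0  ⇒  +1.
|Ram(17, 215)| = 2, even; anisotropic at {5, 17}.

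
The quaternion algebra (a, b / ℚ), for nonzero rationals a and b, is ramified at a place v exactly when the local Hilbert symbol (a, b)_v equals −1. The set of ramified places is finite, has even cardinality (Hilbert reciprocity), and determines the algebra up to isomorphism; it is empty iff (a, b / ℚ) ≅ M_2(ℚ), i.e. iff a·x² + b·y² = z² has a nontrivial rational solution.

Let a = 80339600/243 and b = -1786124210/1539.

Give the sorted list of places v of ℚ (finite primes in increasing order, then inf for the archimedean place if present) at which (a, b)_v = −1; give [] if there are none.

[2, 5, 11, 19]

Mod squares: a ≡ 627, b ≡ -41990. Check v ∈ {∞, 2, 3, 5, 11, 13, 17, 19, 29, 31}.
v=3: a=3^-5·(≡2), b=3^-4·(≡1) mod 3; (2|3)=-1, (1|3)=+1; (−1)^{-5·-4·1}·(-1)^-4·(+1)^-5 = +1.
v=29: a=29^0·(≡8), b=29^2·(≡17) mod 29; (8|29)=-1, (17|29)=-1; (−1)^{0·2·14}·(-1)^2·(-1)^0 = +1.
v=5: a=5^2·(≡3), b=5^1·(≡2) mod 5; (3|5)=-1, (2|5)=-1; (−1)^{2·1·2}·(-1)^1·(-1)^2 = -1.
v=19: a=19^1·(≡3), b=19^-1·(≡10) mod 19; (3|19)=-1, (10|19)=-1; (−1)^{1·-1·9}·(-1)^-1·(-1)^1 = -1.
v=31: a=31^2·(≡20), b=31^2·(≡23) mod 31; (20|31)=+1, (23|31)=-1; (−1)^{2·2·15}·(+1)^2·(-1)^2 = +1.
v=13: a=13^0·(≡9), b=13^1·(≡7) mod 13; (9|13)=+1, (7|13)=-1; (−1)^{0·1·6}·(+1)^1·(-1)^0 = +1.
v=11: a=11^1·(≡7), b=11^0·(≡2) mod 11; (7|11)=-1, (2|11)=-1; (−1)^{1·0·5}·(-1)^0·(-1)^1 = -1.
v=2: v_2(a)=4, v_2(b)=1; units ≡ 3, 5 (mod 8); ε·ε+αω+βω = 1·0+4·1+1·1 ≡ 1  ⇒  (a,b)_2 = -1.
v=17: a=17^0·(≡13), b=17^1·(≡14) mod 17; (13|17)=+1, (14|17)=-1; (−1)^{0·1·8}·(+1)^1·(-1)^0 = +1.
v=∞: 627 > 0 and -41990 < 0  ⇒  (a,b)_∞ = +1.
(627, -41990 / ℚ) ramifies at {2, 5, 11, 19}: a division algebra.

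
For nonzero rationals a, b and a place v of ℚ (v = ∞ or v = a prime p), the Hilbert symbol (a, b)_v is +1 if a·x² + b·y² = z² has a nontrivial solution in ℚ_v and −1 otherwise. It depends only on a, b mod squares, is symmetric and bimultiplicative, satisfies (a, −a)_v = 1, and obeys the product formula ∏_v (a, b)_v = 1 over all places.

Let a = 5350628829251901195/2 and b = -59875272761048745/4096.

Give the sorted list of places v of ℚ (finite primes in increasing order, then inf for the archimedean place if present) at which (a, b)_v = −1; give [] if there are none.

Mod squares: a ≡ 81510, b ≡ -105. Check v ∈ {∞, 2, 3, 5, 7, 11, 13, 17, 19, 47}.
v=47: a=47^4·(≡21), b=47^2·(≡7) mod 47; (21|47)=+1, (7|47)=+1; (−1)^{4·2·23}·(+1)^2·(+1)^4 = +1.
v=11: a=11^1·(≡10), b=11^4·(≡5) mod 11; (10|11)=-1, (5|11)=+1; (−1)^{1·4·5}·(-1)^4·(+1)^1 = +1.
v=∞: 81510 > 0 and -105 < 0  ⇒  (a,b)_∞ = +1.
v=19: a=19^3·(≡10), b=19^2·(≡1) mod 19; (10|19)=-1, (1|19)=+1; (−1)^{3·2·9}·(-1)^2·(+1)^3 = +1.
v=17: a=17^0·(≡12), b=17^2·(≡14) mod 17; (12|17)=-1, (14|17)=-1; (−1)^{0·2·8}·(-1)^2·(-1)^0 = +1.
v=2: v_2(a)=-1, v_2(b)=-12; units ≡ 3, 7 (mod 8); ε·ε+αω+βω = 1·1+-1·0+-12·1 ≡ 1  ⇒  (a,b)_2 = -1.
v=13: a=13^3·(≡3), b=13^2·(≡12) mod 13; (3|13)=+1, (12|13)=+1; (−1)^{3·2·6}·(+1)^2·(+1)^3 = +1.
v=3: a=3^3·(≡2), b=3^1·(≡1) mod 3; (2|3)=-1, (1|3)=+1; (−1)^{3·1·1}·(-1)^1·(+1)^3 = +1.
v=7: a=7^2·(≡1), b=7^1·(≡5) mod 7; (1|7)=+1, (5|7)=-1; (−1)^{2·1·3}·(+1)^1·(-1)^2 = +1.
v=5: a=5^1·(≡2), b=5^1·(≡1) mod 5; (2|5)=-1, (1|5)=+1; (−1)^{1·1·2}·(-1)^1·(+1)^1 = -1.
(81510, -105 / ℚ) ramifies at {2, 5}: a division algebra.

[2, 5]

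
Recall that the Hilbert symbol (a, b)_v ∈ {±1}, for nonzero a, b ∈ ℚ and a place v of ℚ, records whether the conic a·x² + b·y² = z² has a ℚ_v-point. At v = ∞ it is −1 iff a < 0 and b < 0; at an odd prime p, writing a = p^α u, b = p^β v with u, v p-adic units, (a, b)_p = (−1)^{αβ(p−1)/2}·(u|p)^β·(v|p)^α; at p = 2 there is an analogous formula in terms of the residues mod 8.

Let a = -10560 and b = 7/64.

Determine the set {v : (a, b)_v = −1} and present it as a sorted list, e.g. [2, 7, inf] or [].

Mod squares: a ≡ -165, b ≡ 7. Check v ∈ {∞, 2, 3, 5, 7, 11}.
v=7: a=7^0·(≡3), b=7^1·(≡1) mod 7; (3|7)=-1, (1|7)=+1; (−1)^{0·1·3}·(-1)^1·(+1)^0 = -1.
v=2: v_2(a)=6, v_2(b)=-6; units ≡ 3, 7 (mod 8); ε·ε+αω+βω = 1·1+6·0+-6·1 ≡ 1  ⇒  (a,b)_2 = -1.
v=3: a=3^1·(≡2), b=3^0·(≡1) mod 3; (2|3)=-1, (1|3)=+1; (−1)^{1·0·1}·(-1)^0·(+1)^1 = +1.
v=∞: -165 < 0 and 7 > 0  ⇒  (a,b)_∞ = +1.
v=5: a=5^1·(≡3), b=5^0·(≡3) mod 5; (3|5)=-1, (3|5)=-1; (−1)^{1·0·2}·(-1)^0·(-1)^1 = -1.
v=11: a=11^1·(≡8), b=11^0·(≡2) mod 11; (8|11)=-1, (2|11)=-1; (−1)^{1·0·5}·(-1)^0·(-1)^1 = -1.
Ram(-165, 7) = {2, 5, 7, 11}; no ℚ_2-point on the conic.

[2, 5, 7, 11]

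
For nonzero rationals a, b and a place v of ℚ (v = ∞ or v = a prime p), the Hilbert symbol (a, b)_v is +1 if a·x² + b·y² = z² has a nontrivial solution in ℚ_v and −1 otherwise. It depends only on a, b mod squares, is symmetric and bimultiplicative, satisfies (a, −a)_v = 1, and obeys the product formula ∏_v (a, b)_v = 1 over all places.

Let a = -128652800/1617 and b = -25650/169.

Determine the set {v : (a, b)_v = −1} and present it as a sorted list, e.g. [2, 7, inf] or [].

[2, 11, 19, inf]

(a, b) ≡ (-1254, -114) mod (ℚ^×)²; places V = {2, 3, 5, 7, 11, 13, 19, 23, ∞}.
(a,b)_23: α=2, u≡20; β=0, v≡8 (mod 23); (20|23)=-1, (8|23)=+1; sign (−1)^0·-1^0·+1^2 = +1.
(a,b)_7: α=-2, u≡5; β=0, v≡5 (mod 7); (5|7)=-1, (5|7)=-1; sign (−1)^0·-1^0·-1^-2 = +1.
(a,b)_11: α=-1, u≡8; β=0, v≡6 (mod 11); (8|11)=-1, (6|11)=-1; sign (−1)^0·-1^0·-1^-1 = -1.
(a,b)_5: α=2, u≡4; β=2, v≡1 (mod 5); (4|5)=+1, (1|5)=+1; sign (−1)^0·+1^2·+1^2 = +1.
(a,b)_2: α=9, β=1; u≡5, v≡7 (mod 8); ε(u)ε(v)=0·1, αω(v)=9·0, βω(u)=1·1; sum ≡ 1  ⇒  -1.
(a,b)_∞: sgn(-1254)=−, sgn(-114)=−, so -1.
(a,b)_19: α=1, u≡10; β=1, v≡10 (mod 19); (10|19)=-1, (10|19)=-1; sign (−1)^1·-1^1·-1^1 = -1.
(a,b)_13: α=0, u≡2; β=-2, v≡12 (mod 13); (2|13)=-1, (12|13)=+1; sign (−1)^0·-1^-2·+1^0 = +1.
(a,b)_3: α=-1, u≡2; β=3, v≡1 (mod 3); (2|3)=-1, (1|3)=+1; sign (−1)^1·-1^3·+1^-1 = +1.
|Ram(-1254, -114)| = 4, even; anisotropic at {2, 11, 19, ∞}.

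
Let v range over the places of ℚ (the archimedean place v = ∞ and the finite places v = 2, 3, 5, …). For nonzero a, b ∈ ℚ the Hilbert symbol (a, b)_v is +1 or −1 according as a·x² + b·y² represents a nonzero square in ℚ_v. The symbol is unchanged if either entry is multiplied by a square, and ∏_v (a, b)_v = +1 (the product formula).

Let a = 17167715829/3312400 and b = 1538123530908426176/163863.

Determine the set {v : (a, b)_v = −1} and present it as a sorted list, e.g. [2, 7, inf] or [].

(a, b) ≡ (6061, 12685673) mod (ℚ^×)²; places V = {2, 3, 5, 7, 11, 13, 17, 19, 23, 29, ∞}.
(a,b)_5: α=-2, u≡4; β=0, v≡2 (mod 5); (4|5)=+1, (2|5)=-1; sign (−1)^0·+1^0·-1^-2 = +1.
(a,b)_17: α=2, u≡13; β=-2, v≡8 (mod 17); (13|17)=+1, (8|17)=+1; sign (−1)^0·+1^-2·+1^2 = +1.
(a,b)_19: α=1, u≡3; β=5, v≡16 (mod 19); (3|19)=-1, (16|19)=+1; sign (−1)^1·-1^5·+1^1 = +1.
(a,b)_23: α=0, u≡6; β=1, v≡7 (mod 23); (6|23)=+1, (7|23)=-1; sign (−1)^0·+1^1·-1^0 = +1.
(a,b)_29: α=1, u≡9; β=3, v≡6 (mod 29); (9|29)=+1, (6|29)=+1; sign (−1)^0·+1^3·+1^1 = +1.
(a,b)_7: α=-2, u≡5; β=-1, v≡1 (mod 7); (5|7)=-1, (1|7)=+1; sign (−1)^0·-1^-1·+1^-2 = -1.
(a,b)_2: α=-4, β=6; u≡5, v≡1 (mod 8); ε(u)ε(v)=0·0, αω(v)=-4·0, βω(u)=6·1; sum ≡ 0  ⇒  +1.
(a,b)_∞: sgn(6061)=+, sgn(12685673)=+, so +1.
(a,b)_13: α=-2, u≡12; β=1, v≡11 (mod 13); (12|13)=+1, (11|13)=-1; sign (−1)^0·+1^1·-1^-2 = +1.
(a,b)_3: α=4, u≡1; β=-4, v≡2 (mod 3); (1|3)=+1, (2|3)=-1; sign (−1)^0·+1^-4·-1^4 = +1.
(a,b)_11: α=3, u≡4; β=3, v≡9 (mod 11); (4|11)=+1, (9|11)=+1; sign (−1)^1·+1^3·+1^3 = -1.
Ram(6061, 12685673) = {7, 11}; no ℚ_7-point on the conic.

[7, 11]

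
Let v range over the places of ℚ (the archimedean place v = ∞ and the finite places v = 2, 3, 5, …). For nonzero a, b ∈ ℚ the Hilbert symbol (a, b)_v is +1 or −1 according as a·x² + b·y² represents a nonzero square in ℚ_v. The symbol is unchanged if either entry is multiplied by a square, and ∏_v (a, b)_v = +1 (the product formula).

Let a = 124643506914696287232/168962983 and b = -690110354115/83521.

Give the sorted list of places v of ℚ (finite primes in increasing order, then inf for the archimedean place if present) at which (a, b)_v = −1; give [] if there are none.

[7, 23]

(a, b) ≡ (1771, -198835) mod (ℚ^×)²; places V = {2, 3, 5, 7, 11, 13, 17, 19, 23, ∞}.
(a,b)_23: α=3, u≡13; β=3, v≡8 (mod 23); (13|23)=+1, (8|23)=+1; sign (−1)^1·+1^3·+1^3 = -1.
(a,b)_∞: sgn(1771)=+, sgn(-198835)=−, so +1.
(a,b)_3: α=6, u≡1; β=8, v≡2 (mod 3); (1|3)=+1, (2|3)=-1; sign (−1)^0·+1^8·-1^6 = +1.
(a,b)_7: α=-1, u≡1; β=1, v≡2 (mod 7); (1|7)=+1, (2|7)=+1; sign (−1)^1·+1^1·+1^-1 = -1.
(a,b)_2: α=10, β=0; u≡3, v≡5 (mod 8); ε(u)ε(v)=1·0, αω(v)=10·1, βω(u)=0·1; sum ≡ 0  ⇒  +1.
(a,b)_19: α=2, u≡11; β=1, v≡5 (mod 19); (11|19)=+1, (5|19)=+1; sign (−1)^0·+1^1·+1^2 = +1.
(a,b)_5: α=0, u≡4; β=1, v≡2 (mod 5); (4|5)=+1, (2|5)=-1; sign (−1)^0·+1^1·-1^0 = +1.
(a,b)_17: α=-6, u≡5; β=-4, v≡6 (mod 17); (5|17)=-1, (6|17)=-1; sign (−1)^0·-1^-4·-1^-6 = +1.
(a,b)_11: α=3, u≡7; β=0, v≡3 (mod 11); (7|11)=-1, (3|11)=+1; sign (−1)^0·-1^0·+1^3 = +1.
(a,b)_13: α=4, u≡1; β=1, v≡2 (mod 13); (1|13)=+1, (2|13)=-1; sign (−1)^0·+1^1·-1^4 = +1.
(1771, -198835 / ℚ) ramifies at {7, 23}: a division algebra.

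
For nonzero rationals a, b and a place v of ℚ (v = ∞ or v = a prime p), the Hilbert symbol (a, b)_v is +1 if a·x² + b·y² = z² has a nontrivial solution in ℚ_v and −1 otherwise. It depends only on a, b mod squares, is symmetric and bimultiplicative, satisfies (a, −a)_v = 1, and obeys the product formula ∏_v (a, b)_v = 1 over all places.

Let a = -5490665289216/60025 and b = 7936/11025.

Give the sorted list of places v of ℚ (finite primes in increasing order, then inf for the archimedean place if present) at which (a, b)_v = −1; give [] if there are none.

[37, 47]

(a, b) ≡ (-2479814, 31) mod (ℚ^×)²; places V = {2, 3, 5, 7, 23, 31, 37, 47, ∞}.
(a,b)_2: α=9, β=8; u≡5, v≡7 (mod 8); ε(u)ε(v)=0·1, αω(v)=9·0, βω(u)=8·1; sum ≡ 0  ⇒  +1.
(a,b)_3: α=2, u≡1; β=-2, v≡1 (mod 3); (1|3)=+1, (1|3)=+1; sign (−1)^0·+1^-2·+1^2 = +1.
(a,b)_31: α=3, u≡12; β=1, v≡19 (mod 31); (12|31)=-1, (19|31)=+1; sign (−1)^1·-1^1·+1^3 = +1.
(a,b)_5: α=-2, u≡4; β=-2, v≡1 (mod 5); (4|5)=+1, (1|5)=+1; sign (−1)^0·+1^-2·+1^-2 = +1.
(a,b)_47: α=1, u≡43; β=0, v≡45 (mod 47); (43|47)=-1, (45|47)=-1; sign (−1)^0·-1^0·-1^1 = -1.
(a,b)_7: α=-4, u≡3; β=-2, v≡5 (mod 7); (3|7)=-1, (5|7)=-1; sign (−1)^0·-1^-2·-1^-4 = +1.
(a,b)_∞: sgn(-2479814)=−, sgn(31)=+, so +1.
(a,b)_23: α=1, u≡1; β=0, v≡3 (mod 23); (1|23)=+1, (3|23)=+1; sign (−1)^0·+1^0·+1^1 = +1.
(a,b)_37: α=1, u≡17; β=0, v≡19 (mod 37); (17|37)=-1, (19|37)=-1; sign (−1)^0·-1^0·-1^1 = -1.
Ram(-2479814, 31) = {37, 47}; no ℚ_37-point on the conic.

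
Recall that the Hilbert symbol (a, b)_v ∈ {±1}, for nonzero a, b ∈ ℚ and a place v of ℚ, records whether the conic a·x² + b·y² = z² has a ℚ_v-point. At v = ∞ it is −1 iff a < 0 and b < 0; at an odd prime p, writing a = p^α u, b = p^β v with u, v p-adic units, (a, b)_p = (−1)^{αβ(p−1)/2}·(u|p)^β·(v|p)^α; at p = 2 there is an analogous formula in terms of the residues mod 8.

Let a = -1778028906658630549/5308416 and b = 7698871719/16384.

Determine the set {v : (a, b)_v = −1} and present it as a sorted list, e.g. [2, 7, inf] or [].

[2, 41]

(a, b) ≡ (-1309, 16031) mod (ℚ^×)²; places V = {2, 3, 7, 11, 17, 19, 23, 41, ∞}.
(a,b)_11: α=5, u≡8; β=2, v≡5 (mod 11); (8|11)=-1, (5|11)=+1; sign (−1)^0·-1^2·+1^5 = +1.
(a,b)_7: α=1, u≡4; β=2, v≡2 (mod 7); (4|7)=+1, (2|7)=+1; sign (−1)^0·+1^2·+1^1 = +1.
(a,b)_17: α=3, u≡9; β=1, v≡2 (mod 17); (9|17)=+1, (2|17)=+1; sign (−1)^0·+1^1·+1^3 = +1.
(a,b)_3: α=-4, u≡2; β=4, v≡2 (mod 3); (2|3)=-1, (2|3)=-1; sign (−1)^0·-1^4·-1^-4 = +1.
(a,b)_∞: sgn(-1309)=−, sgn(16031)=+, so +1.
(a,b)_41: α=2, u≡12; β=1, v≡19 (mod 41); (12|41)=-1, (19|41)=-1; sign (−1)^0·-1^1·-1^2 = -1.
(a,b)_23: α=2, u≡9; β=1, v≡5 (mod 23); (9|23)=+1, (5|23)=-1; sign (−1)^0·+1^1·-1^2 = +1.
(a,b)_19: α=2, u≡3; β=0, v≡18 (mod 19); (3|19)=-1, (18|19)=-1; sign (−1)^0·-1^0·-1^2 = +1.
(a,b)_2: α=-16, β=-14; u≡3, v≡7 (mod 8); ε(u)ε(v)=1·1, αω(v)=-16·0, βω(u)=-14·1; sum ≡ 1  ⇒  -1.
|Ram(-1309, 16031)| = 2, even; anisotropic at {2, 41}.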